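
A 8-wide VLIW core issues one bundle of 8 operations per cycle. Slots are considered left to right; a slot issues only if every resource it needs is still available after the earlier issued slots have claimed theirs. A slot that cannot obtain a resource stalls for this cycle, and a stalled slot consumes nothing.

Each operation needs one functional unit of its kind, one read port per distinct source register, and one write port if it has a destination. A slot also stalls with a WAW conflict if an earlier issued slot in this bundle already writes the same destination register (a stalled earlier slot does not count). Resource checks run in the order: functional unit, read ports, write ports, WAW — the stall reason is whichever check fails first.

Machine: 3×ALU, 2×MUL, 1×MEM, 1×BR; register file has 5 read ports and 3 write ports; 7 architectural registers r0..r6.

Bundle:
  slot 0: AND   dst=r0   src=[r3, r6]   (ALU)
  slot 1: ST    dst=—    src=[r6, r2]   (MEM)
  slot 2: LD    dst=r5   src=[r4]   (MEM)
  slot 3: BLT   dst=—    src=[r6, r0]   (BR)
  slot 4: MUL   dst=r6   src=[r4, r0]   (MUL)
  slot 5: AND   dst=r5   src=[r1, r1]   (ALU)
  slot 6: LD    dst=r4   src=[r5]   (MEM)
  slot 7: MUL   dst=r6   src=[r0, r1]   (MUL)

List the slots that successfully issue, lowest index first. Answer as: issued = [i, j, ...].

#0 ALU src=r3,r6 dispatched  <A:2 Mu:2 Ld:1 B:1 rd:3 wr:2>
#1 MEM src=r6,r2 dispatched  <A:2 Mu:2 Ld:0 B:1 rd:1 wr:2>
#2 MEM src=r4 held:FU  <A:2 Mu:2 Ld:0 B:1 rd:1 wr:2>
#3 BR src=r6,r0 held:RD_PORT  <A:2 Mu:2 Ld:0 B:1 rd:1 wr:2>
#4 MUL src=r4,r0 held:RD_PORT  <A:2 Mu:2 Ld:0 B:1 rd:1 wr:2>
#5 ALU src=r1,r1 dispatched  <A:1 Mu:2 Ld:0 B:1 rd:0 wr:1>
#6 MEM src=r5 held:FU  <A:1 Mu:2 Ld:0 B:1 rd:0 wr:1>
#7 MUL src=r0,r1 held:RD_PORT  <A:1 Mu:2 Ld:0 B:1 rd:0 wr:1>

issued = [0, 1, 5]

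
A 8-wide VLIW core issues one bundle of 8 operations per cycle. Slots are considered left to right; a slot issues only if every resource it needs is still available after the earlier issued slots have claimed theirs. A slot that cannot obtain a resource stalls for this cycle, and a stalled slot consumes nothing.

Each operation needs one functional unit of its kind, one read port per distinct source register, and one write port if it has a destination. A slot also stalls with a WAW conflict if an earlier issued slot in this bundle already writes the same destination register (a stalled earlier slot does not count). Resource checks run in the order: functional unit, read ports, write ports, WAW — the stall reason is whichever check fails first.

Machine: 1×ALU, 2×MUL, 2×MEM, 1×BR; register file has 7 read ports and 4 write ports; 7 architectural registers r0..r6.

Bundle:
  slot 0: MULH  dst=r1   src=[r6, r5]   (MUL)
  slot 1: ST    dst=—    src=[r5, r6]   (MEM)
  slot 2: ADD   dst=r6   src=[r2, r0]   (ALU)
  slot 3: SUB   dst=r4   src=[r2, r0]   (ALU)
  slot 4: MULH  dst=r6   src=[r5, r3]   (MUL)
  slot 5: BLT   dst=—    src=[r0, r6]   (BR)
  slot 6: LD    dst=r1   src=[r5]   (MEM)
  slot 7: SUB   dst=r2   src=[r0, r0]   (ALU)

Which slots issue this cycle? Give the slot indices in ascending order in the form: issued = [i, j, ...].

issued = [0, 1, 2]

#0 MUL src=r6,r5 dispatched  <A:1 Mu:1 Ld:2 B:1 rd:5 wr:3>
#1 MEM src=r5,r6 dispatched  <A:1 Mu:1 Ld:1 B:1 rd:3 wr:3>
#2 ALU src=r2,r0 dispatched  <A:0 Mu:1 Ld:1 B:1 rd:1 wr:2>
#3 ALU src=r2,r0 held:FU  <A:0 Mu:1 Ld:1 B:1 rd:1 wr:2>
#4 MUL src=r5,r3 held:RD_PORT  <A:0 Mu:1 Ld:1 B:1 rd:1 wr:2>
#5 BR src=r0,r6 held:RD_PORT  <A:0 Mu:1 Ld:1 B:1 rd:1 wr:2>
#6 MEM src=r5 held:WAW  <A:0 Mu:1 Ld:1 B:1 rd:1 wr:2>
#7 ALU src=r0,r0 held:FU  <A:0 Mu:1 Ld:1 B:1 rd:1 wr:2>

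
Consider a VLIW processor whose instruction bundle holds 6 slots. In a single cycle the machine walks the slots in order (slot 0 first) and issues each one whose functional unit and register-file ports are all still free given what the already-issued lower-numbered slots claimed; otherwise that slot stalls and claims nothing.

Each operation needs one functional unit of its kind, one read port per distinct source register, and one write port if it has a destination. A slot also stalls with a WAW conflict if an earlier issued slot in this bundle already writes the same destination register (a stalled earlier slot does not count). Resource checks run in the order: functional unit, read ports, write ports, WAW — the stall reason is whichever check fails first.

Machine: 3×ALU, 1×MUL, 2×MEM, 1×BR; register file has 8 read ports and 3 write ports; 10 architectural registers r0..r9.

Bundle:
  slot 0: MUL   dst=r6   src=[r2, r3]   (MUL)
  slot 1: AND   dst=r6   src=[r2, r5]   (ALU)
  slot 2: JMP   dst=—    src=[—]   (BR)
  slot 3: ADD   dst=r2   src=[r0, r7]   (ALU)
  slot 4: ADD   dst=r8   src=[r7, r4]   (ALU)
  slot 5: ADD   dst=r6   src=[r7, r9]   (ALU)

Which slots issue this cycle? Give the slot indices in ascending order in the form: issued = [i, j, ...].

[0] MUL needs rd=2 wr=1: ok; after: ALU=3 MUL=0 MEM=2 BR=1, R=6, W=2
[1] ALU needs rd=2 wr=1: WAW; after: ALU=3 MUL=0 MEM=2 BR=1, R=6, W=2
[2] BR needs rd=0 wr=0: ok; after: ALU=3 MUL=0 MEM=2 BR=0, R=6, W=2
[3] ALU needs rd=2 wr=1: ok; after: ALU=2 MUL=0 MEM=2 BR=0, R=4, W=1
[4] ALU needs rd=2 wr=1: ok; after: ALU=1 MUL=0 MEM=2 BR=0, R=2, W=0
[5] ALU needs rd=2 wr=1: WR_PORT; after: ALU=1 MUL=0 MEM=2 BR=0, R=2, W=0

issued = [0, 2, 3, 4]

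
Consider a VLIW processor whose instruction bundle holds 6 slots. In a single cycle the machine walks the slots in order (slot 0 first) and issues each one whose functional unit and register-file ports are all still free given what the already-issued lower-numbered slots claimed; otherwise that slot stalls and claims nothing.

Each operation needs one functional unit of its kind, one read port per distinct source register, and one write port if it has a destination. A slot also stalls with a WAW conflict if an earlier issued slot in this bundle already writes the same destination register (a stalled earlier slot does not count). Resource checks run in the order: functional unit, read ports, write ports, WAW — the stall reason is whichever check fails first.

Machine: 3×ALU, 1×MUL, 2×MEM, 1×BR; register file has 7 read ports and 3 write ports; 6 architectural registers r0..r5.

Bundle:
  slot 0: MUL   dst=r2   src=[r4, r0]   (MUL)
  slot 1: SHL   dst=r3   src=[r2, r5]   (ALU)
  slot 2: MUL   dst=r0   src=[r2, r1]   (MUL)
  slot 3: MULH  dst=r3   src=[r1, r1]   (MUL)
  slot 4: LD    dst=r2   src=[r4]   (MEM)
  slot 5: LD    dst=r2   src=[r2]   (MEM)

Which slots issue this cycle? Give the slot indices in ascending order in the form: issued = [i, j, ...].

  0. MUL→r2 ⇒ go  {3A/0Mu/2Ld/1B | 5r 2w}
  1. ALU→r3 ⇒ go  {2A/0Mu/2Ld/1B | 3r 1w}
  2. MUL→r0 ⇒ no(FU)  {2A/0Mu/2Ld/1B | 3r 1w}
  3. MUL→r3 ⇒ no(FU)  {2A/0Mu/2Ld/1B | 3r 1w}
  4. MEM→r2 ⇒ no(WAW)  {2A/0Mu/2Ld/1B | 3r 1w}
  5. MEM→r2 ⇒ no(WAW)  {2A/0Mu/2Ld/1B | 3r 1w}

issued = [0, 1]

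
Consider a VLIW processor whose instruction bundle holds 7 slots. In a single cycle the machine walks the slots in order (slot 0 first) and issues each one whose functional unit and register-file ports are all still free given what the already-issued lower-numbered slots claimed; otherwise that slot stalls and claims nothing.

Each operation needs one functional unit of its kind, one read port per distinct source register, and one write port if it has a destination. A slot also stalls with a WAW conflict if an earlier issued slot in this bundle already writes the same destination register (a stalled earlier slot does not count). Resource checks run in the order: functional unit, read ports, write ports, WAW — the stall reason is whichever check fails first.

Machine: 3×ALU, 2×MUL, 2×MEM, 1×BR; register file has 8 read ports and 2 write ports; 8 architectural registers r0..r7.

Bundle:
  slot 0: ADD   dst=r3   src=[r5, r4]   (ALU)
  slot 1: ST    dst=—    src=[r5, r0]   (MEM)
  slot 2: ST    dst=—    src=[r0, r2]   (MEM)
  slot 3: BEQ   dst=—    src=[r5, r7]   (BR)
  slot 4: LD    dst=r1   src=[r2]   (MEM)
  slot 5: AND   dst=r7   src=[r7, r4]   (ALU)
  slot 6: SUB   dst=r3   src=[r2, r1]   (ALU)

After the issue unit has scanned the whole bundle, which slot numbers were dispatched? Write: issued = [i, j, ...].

issued = [0, 1, 2, 3]

(0) want 1×ALU +2rd +1wr — yes → AL2|MU2|ME2|BR1|rd6|wr1
(1) want 1×MEM +2rd +0wr — yes → AL2|MU2|ME1|BR1|rd4|wr1
(2) want 1×MEM +2rd +0wr — yes → AL2|MU2|ME0|BR1|rd2|wr1
(3) want 1×BR +2rd +0wr — yes → AL2|MU2|ME0|BR0|rd0|wr1
(4) want 1×MEM +1rd +1wr — FU → AL2|MU2|ME0|BR0|rd0|wr1
(5) want 1×ALU +2rd +1wr — RD_PORT → AL2|MU2|ME0|BR0|rd0|wr1
(6) want 1×ALU +2rd +1wr — RD_PORT → AL2|MU2|ME0|BR0|rd0|wr1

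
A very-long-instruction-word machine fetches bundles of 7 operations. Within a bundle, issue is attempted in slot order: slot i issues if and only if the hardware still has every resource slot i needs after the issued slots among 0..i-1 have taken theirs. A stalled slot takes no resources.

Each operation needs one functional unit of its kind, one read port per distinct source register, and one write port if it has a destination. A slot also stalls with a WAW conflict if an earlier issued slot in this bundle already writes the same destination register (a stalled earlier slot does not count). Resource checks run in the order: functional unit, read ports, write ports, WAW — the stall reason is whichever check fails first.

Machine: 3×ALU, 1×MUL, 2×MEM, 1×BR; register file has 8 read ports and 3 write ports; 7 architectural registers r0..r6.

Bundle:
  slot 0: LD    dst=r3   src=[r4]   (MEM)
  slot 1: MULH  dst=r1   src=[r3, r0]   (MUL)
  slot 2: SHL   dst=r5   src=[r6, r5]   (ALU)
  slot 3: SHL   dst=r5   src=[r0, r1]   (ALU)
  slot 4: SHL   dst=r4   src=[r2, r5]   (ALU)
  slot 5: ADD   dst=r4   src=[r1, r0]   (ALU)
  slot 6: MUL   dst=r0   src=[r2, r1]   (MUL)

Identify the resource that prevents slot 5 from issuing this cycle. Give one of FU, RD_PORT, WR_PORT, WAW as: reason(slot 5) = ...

reason(slot 5) = WR_PORT

#0 MEM src=r4 dispatched  <A:3 Mu:1 Ld:1 B:1 rd:7 wr:2>
#1 MUL src=r3,r0 dispatched  <A:3 Mu:0 Ld:1 B:1 rd:5 wr:1>
#2 ALU src=r6,r5 dispatched  <A:2 Mu:0 Ld:1 B:1 rd:3 wr:0>
#3 ALU src=r0,r1 held:WR_PORT  <A:2 Mu:0 Ld:1 B:1 rd:3 wr:0>
#4 ALU src=r2,r5 held:WR_PORT  <A:2 Mu:0 Ld:1 B:1 rd:3 wr:0>
#5 ALU src=r1,r0 held:WR_PORT  <A:2 Mu:0 Ld:1 B:1 rd:3 wr:0>
#6 MUL src=r2,r1 held:FU  <A:2 Mu:0 Ld:1 B:1 rd:3 wr:0>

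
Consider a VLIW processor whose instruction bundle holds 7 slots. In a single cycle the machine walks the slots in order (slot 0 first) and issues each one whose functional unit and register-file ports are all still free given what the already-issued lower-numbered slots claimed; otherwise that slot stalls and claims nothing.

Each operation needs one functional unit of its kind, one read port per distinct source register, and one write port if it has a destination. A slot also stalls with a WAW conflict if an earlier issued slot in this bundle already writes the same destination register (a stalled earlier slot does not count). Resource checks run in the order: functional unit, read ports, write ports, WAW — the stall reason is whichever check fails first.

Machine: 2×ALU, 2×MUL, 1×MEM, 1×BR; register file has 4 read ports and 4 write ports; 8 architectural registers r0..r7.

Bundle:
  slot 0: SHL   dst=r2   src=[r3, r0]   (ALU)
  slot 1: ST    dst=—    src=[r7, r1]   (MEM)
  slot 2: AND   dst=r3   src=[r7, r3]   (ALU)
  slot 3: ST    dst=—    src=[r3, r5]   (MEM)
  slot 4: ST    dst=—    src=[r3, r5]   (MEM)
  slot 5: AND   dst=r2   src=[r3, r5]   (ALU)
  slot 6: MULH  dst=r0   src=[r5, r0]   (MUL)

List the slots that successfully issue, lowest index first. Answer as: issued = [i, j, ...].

  0. ALU→r2 ⇒ go  {1A/2Mu/1Ld/1B | 2r 3w}
  1. MEM ⇒ go  {1A/2Mu/0Ld/1B | 0r 3w}
  2. ALU→r3 ⇒ no(RD_PORT)  {1A/2Mu/0Ld/1B | 0r 3w}
  3. MEM ⇒ no(FU)  {1A/2Mu/0Ld/1B | 0r 3w}
  4. MEM ⇒ no(FU)  {1A/2Mu/0Ld/1B | 0r 3w}
  5. ALU→r2 ⇒ no(RD_PORT)  {1A/2Mu/0Ld/1B | 0r 3w}
  6. MUL→r0 ⇒ no(RD_PORT)  {1A/2Mu/0Ld/1B | 0r 3w}

issued = [0, 1]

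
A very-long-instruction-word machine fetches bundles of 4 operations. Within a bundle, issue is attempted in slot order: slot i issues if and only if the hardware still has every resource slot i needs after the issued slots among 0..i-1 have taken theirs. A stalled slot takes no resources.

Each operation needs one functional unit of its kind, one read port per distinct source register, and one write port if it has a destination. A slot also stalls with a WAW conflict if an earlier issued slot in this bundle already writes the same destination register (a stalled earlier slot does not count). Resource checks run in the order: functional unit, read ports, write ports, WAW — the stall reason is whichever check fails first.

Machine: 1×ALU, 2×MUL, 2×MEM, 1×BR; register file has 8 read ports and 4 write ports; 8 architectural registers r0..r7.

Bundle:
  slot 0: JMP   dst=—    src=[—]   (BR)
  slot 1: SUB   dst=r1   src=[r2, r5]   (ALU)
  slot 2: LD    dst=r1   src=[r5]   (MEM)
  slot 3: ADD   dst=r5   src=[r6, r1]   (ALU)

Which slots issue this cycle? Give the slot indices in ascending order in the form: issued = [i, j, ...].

#0 BR src=- dispatched  <A:1 Mu:2 Ld:2 B:0 rd:8 wr:4>
#1 ALU src=r2,r5 dispatched  <A:0 Mu:2 Ld:2 B:0 rd:6 wr:3>
#2 MEM src=r5 held:WAW  <A:0 Mu:2 Ld:2 B:0 rd:6 wr:3>
#3 ALU src=r6,r1 held:FU  <A:0 Mu:2 Ld:2 B:0 rd:6 wr:3>

issued = [0, 1]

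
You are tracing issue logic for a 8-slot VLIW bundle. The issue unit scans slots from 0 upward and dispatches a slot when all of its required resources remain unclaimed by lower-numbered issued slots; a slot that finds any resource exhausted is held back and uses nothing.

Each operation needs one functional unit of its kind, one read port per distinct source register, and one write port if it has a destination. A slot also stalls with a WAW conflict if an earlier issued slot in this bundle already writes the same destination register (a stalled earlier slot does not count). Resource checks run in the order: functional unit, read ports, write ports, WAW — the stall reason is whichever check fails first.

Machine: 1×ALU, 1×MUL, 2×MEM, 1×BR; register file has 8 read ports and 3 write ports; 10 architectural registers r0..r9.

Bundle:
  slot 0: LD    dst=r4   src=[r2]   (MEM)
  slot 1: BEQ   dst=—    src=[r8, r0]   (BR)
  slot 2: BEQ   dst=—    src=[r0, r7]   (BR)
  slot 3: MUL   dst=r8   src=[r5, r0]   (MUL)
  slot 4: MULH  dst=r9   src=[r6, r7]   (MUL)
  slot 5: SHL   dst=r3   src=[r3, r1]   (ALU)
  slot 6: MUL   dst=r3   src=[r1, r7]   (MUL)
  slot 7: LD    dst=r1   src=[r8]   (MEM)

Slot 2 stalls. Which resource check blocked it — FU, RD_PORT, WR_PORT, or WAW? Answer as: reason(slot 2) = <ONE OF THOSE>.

  0. MEM→r4 ⇒ go  {1A/1Mu/1Ld/1B | 7r 2w}
  1. BR ⇒ go  {1A/1Mu/1Ld/0B | 5r 2w}
  2. BR ⇒ no(FU)  {1A/1Mu/1Ld/0B | 5r 2w}
  3. MUL→r8 ⇒ go  {1A/0Mu/1Ld/0B | 3r 1w}
  4. MUL→r9 ⇒ no(FU)  {1A/0Mu/1Ld/0B | 3r 1w}
  5. ALU→r3 ⇒ go  {0A/0Mu/1Ld/0B | 1r 0w}
  6. MUL→r3 ⇒ no(FU)  {0A/0Mu/1Ld/0B | 1r 0w}
  7. MEM→r1 ⇒ no(WR_PORT)  {0A/0Mu/1Ld/0B | 1r 0w}

reason(slot 2) = FU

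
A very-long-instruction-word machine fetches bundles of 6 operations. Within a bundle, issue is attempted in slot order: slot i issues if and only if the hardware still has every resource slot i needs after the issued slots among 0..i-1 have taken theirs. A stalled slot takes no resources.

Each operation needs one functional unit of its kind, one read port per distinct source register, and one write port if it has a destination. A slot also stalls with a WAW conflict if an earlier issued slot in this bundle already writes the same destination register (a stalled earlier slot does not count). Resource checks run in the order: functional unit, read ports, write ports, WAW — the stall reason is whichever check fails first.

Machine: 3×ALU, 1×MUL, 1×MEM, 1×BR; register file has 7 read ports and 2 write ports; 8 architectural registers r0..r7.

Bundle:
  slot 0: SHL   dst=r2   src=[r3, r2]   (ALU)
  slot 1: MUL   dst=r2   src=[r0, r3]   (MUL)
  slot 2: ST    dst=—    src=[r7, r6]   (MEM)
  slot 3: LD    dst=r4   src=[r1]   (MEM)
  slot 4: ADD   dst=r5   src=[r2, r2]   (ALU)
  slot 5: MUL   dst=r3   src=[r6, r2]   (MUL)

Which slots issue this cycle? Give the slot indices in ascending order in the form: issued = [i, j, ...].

issued = [0, 2, 4]

  0. ALU→r2 ⇒ go  {2A/1Mu/1Ld/1B | 5r 1w}
  1. MUL→r2 ⇒ no(WAW)  {2A/1Mu/1Ld/1B | 5r 1w}
  2. MEM ⇒ go  {2A/1Mu/0Ld/1B | 3r 1w}
  3. MEM→r4 ⇒ no(FU)  {2A/1Mu/0Ld/1B | 3r 1w}
  4. ALU→r5 ⇒ go  {1A/1Mu/0Ld/1B | 2r 0w}
  5. MUL→r3 ⇒ no(WR_PORT)  {1A/1Mu/0Ld/1B | 2r 0w}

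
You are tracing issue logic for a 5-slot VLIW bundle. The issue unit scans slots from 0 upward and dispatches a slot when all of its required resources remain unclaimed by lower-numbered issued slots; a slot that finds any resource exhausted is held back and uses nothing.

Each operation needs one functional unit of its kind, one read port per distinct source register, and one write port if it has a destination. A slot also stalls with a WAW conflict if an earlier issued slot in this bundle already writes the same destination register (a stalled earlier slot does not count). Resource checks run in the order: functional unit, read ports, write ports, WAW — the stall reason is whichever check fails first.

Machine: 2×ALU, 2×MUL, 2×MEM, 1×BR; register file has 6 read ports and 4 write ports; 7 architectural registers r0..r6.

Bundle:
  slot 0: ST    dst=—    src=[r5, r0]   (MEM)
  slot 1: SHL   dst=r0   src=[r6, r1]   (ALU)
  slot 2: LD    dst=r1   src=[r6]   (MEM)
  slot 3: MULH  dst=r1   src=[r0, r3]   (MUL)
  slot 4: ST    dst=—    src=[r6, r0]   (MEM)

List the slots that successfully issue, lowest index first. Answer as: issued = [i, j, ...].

issued = [0, 1, 2]

(0) want 1×MEM +2rd +0wr — yes → AL2|MU2|ME1|BR1|rd4|wr4
(1) want 1×ALU +2rd +1wr — yes → AL1|MU2|ME1|BR1|rd2|wr3
(2) want 1×MEM +1rd +1wr — yes → AL1|MU2|ME0|BR1|rd1|wr2
(3) want 1×MUL +2rd +1wr — RD_PORT → AL1|MU2|ME0|BR1|rd1|wr2
(4) want 1×MEM +2rd +0wr — FU → AL1|MU2|ME0|BR1|rd1|wr2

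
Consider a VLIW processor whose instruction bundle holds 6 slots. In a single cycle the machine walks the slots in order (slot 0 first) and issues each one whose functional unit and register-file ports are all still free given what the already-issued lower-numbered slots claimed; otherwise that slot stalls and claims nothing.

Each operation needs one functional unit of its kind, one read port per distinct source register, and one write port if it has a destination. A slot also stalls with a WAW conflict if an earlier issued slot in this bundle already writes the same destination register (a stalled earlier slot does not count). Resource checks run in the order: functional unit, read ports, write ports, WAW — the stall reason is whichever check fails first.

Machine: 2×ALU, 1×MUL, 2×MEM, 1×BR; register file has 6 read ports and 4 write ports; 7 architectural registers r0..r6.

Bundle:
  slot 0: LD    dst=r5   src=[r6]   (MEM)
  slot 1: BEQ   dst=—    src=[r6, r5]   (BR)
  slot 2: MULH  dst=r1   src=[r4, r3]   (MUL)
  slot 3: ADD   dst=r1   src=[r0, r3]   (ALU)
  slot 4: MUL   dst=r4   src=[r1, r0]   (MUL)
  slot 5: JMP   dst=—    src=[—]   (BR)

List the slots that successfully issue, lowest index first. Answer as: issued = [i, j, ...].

issued = [0, 1, 2]

  0. MEM→r5 ⇒ go  {2A/1Mu/1Ld/1B | 5r 3w}
  1. BR ⇒ go  {2A/1Mu/1Ld/0B | 3r 3w}
  2. MUL→r1 ⇒ go  {2A/0Mu/1Ld/0B | 1r 2w}
  3. ALU→r1 ⇒ no(RD_PORT)  {2A/0Mu/1Ld/0B | 1r 2w}
  4. MUL→r4 ⇒ no(FU)  {2A/0Mu/1Ld/0B | 1r 2w}
  5. BR ⇒ no(FU)  {2A/0Mu/1Ld/0B | 1r 2w}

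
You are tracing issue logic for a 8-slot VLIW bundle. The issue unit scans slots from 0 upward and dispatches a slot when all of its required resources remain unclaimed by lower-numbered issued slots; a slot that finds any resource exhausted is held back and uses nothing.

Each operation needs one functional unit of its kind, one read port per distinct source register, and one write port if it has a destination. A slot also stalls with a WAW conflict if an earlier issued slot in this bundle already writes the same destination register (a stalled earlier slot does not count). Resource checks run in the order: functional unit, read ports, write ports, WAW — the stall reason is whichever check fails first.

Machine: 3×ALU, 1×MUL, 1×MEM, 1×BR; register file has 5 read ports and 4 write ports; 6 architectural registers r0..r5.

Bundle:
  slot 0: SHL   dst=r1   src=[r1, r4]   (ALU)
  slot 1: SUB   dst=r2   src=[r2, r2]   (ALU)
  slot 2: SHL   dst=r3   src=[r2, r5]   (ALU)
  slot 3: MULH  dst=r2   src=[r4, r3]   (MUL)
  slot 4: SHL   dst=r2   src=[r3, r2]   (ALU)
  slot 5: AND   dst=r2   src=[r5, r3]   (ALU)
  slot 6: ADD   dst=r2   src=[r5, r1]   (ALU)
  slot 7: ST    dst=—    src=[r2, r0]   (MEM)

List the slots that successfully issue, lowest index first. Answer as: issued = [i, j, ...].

issued = [0, 1, 2]

#0 ALU src=r1,r4 dispatched  <A:2 Mu:1 Ld:1 B:1 rd:3 wr:3>
#1 ALU src=r2,r2 dispatched  <A:1 Mu:1 Ld:1 B:1 rd:2 wr:2>
#2 ALU src=r2,r5 dispatched  <A:0 Mu:1 Ld:1 B:1 rd:0 wr:1>
#3 MUL src=r4,r3 held:RD_PORT  <A:0 Mu:1 Ld:1 B:1 rd:0 wr:1>
#4 ALU src=r3,r2 held:FU  <A:0 Mu:1 Ld:1 B:1 rd:0 wr:1>
#5 ALU src=r5,r3 held:FU  <A:0 Mu:1 Ld:1 B:1 rd:0 wr:1>
#6 ALU src=r5,r1 held:FU  <A:0 Mu:1 Ld:1 B:1 rd:0 wr:1>
#7 MEM src=r2,r0 held:RD_PORT  <A:0 Mu:1 Ld:1 B:1 rd:0 wr:1>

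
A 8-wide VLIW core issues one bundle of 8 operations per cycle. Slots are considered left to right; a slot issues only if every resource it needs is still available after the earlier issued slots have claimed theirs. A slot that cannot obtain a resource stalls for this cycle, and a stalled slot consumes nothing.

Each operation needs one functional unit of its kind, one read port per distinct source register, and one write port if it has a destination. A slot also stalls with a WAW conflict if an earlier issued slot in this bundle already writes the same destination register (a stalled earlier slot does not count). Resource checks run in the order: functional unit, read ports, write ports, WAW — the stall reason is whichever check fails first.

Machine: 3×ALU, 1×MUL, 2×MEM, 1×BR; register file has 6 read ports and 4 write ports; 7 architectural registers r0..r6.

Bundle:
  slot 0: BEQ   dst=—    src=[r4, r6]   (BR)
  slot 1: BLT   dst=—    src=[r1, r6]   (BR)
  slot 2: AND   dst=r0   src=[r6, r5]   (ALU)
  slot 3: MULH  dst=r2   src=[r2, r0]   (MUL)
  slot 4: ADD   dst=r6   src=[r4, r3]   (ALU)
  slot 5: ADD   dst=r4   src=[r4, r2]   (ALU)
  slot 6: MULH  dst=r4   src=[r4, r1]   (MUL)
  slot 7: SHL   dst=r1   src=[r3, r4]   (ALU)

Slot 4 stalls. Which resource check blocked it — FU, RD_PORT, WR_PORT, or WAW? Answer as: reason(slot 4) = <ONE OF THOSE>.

reason(slot 4) = RD_PORT

  0. BR ⇒ go  {3A/1Mu/2Ld/0B | 4r 4w}
  1. BR ⇒ no(FU)  {3A/1Mu/2Ld/0B | 4r 4w}
  2. ALU→r0 ⇒ go  {2A/1Mu/2Ld/0B | 2r 3w}
  3. MUL→r2 ⇒ go  {2A/0Mu/2Ld/0B | 0r 2w}
  4. ALU→r6 ⇒ no(RD_PORT)  {2A/0Mu/2Ld/0B | 0r 2w}
  5. ALU→r4 ⇒ no(RD_PORT)  {2A/0Mu/2Ld/0B | 0r 2w}
  6. MUL→r4 ⇒ no(FU)  {2A/0Mu/2Ld/0B | 0r 2w}
  7. ALU→r1 ⇒ no(RD_PORT)  {2A/0Mu/2Ld/0B | 0r 2w}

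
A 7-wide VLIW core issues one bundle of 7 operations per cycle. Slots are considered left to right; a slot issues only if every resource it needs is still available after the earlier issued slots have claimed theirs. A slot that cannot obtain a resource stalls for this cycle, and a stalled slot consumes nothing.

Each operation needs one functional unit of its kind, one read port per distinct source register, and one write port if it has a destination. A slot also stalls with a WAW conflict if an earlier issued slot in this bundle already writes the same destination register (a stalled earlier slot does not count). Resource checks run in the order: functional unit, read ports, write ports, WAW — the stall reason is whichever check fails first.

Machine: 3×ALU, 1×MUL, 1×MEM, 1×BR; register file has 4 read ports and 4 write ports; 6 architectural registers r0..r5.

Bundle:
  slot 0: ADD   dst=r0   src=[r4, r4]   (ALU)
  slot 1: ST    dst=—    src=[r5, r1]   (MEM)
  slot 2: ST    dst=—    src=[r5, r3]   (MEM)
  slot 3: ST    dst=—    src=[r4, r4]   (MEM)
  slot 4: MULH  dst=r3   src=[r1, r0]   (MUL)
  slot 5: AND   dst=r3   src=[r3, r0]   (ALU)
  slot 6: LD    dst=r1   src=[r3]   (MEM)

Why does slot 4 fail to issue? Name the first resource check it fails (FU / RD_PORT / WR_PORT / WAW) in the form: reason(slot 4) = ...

slot 0 (ALU): ISSUE — free A2,Mu1,Ld1,B1 rp3 wp3
slot 1 (MEM): ISSUE — free A2,Mu1,Ld0,B1 rp1 wp3
slot 2 (MEM): stall FU — free A2,Mu1,Ld0,B1 rp1 wp3
slot 3 (MEM): stall FU — free A2,Mu1,Ld0,B1 rp1 wp3
slot 4 (MUL): stall RD_PORT — free A2,Mu1,Ld0,B1 rp1 wp3
slot 5 (ALU): stall RD_PORT — free A2,Mu1,Ld0,B1 rp1 wp3
slot 6 (MEM): stall FU — free A2,Mu1,Ld0,B1 rp1 wp3

reason(slot 4) = RD_PORT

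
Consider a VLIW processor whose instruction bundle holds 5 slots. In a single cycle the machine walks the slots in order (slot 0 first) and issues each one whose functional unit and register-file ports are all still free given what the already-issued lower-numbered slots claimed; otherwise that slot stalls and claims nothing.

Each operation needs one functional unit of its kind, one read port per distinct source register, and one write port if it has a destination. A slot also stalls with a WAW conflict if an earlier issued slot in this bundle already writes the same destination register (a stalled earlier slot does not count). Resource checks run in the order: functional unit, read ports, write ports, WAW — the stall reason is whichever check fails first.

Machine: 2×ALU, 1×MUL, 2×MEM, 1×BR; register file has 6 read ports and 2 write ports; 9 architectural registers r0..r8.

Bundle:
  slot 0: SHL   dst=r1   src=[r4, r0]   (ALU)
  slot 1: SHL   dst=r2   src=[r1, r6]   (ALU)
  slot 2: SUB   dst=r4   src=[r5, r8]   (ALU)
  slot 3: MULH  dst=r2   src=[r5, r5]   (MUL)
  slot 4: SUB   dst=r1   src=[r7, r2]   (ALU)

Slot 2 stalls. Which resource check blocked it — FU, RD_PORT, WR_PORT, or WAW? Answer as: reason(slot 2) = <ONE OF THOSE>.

reason(slot 2) = FU

(0) want 1×ALU +2rd +1wr — yes → AL1|MU1|ME2|BR1|rd4|wr1
(1) want 1×ALU +2rd +1wr — yes → AL0|MU1|ME2|BR1|rd2|wr0
(2) want 1×ALU +2rd +1wr — FU → AL0|MU1|ME2|BR1|rd2|wr0
(3) want 1×MUL +1rd +1wr — WR_PORT → AL0|MU1|ME2|BR1|rd2|wr0
(4) want 1×ALU +2rd +1wr — FU → AL0|MU1|ME2|BR1|rd2|wr0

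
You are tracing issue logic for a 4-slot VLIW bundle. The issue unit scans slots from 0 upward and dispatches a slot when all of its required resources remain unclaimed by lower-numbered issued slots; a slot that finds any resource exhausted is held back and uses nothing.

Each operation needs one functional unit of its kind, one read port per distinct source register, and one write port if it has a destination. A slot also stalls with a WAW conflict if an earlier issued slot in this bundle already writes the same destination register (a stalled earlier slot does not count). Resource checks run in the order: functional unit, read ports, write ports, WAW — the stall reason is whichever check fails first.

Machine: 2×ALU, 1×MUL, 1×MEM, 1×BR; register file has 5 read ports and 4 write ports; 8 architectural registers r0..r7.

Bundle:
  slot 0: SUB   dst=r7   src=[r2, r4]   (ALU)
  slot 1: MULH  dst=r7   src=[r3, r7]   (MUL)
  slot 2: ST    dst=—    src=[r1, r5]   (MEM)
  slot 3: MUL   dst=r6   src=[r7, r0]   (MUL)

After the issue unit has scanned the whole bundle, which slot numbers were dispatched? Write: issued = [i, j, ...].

slot 0 (ALU): ISSUE — free A1,Mu1,Ld1,B1 rp3 wp3
slot 1 (MUL): stall WAW — free A1,Mu1,Ld1,B1 rp3 wp3
slot 2 (MEM): ISSUE — free A1,Mu1,Ld0,B1 rp1 wp3
slot 3 (MUL): stall RD_PORT — free A1,Mu1,Ld0,B1 rp1 wp3

issued = [0, 2]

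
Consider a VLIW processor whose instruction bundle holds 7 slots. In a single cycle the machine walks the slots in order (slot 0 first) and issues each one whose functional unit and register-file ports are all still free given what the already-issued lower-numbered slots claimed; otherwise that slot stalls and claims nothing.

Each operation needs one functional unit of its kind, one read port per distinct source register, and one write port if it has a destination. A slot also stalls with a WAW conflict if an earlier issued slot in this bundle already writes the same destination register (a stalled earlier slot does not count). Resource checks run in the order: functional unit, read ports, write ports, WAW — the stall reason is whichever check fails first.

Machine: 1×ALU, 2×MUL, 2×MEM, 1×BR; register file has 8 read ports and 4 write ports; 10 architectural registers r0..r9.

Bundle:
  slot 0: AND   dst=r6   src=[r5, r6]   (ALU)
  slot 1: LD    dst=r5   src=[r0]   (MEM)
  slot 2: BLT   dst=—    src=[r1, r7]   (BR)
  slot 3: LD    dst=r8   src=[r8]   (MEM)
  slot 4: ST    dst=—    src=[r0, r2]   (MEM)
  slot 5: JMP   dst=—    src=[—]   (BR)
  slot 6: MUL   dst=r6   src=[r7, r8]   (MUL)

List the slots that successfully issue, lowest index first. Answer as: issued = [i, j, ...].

issued = [0, 1, 2, 3]

  0. ALU→r6 ⇒ go  {0A/2Mu/2Ld/1B | 6r 3w}
  1. MEM→r5 ⇒ go  {0A/2Mu/1Ld/1B | 5r 2w}
  2. BR ⇒ go  {0A/2Mu/1Ld/0B | 3r 2w}
  3. MEM→r8 ⇒ go  {0A/2Mu/0Ld/0B | 2r 1w}
  4. MEM ⇒ no(FU)  {0A/2Mu/0Ld/0B | 2r 1w}
  5. BR ⇒ no(FU)  {0A/2Mu/0Ld/0B | 2r 1w}
  6. MUL→r6 ⇒ no(WAW)  {0A/2Mu/0Ld/0B | 2r 1w}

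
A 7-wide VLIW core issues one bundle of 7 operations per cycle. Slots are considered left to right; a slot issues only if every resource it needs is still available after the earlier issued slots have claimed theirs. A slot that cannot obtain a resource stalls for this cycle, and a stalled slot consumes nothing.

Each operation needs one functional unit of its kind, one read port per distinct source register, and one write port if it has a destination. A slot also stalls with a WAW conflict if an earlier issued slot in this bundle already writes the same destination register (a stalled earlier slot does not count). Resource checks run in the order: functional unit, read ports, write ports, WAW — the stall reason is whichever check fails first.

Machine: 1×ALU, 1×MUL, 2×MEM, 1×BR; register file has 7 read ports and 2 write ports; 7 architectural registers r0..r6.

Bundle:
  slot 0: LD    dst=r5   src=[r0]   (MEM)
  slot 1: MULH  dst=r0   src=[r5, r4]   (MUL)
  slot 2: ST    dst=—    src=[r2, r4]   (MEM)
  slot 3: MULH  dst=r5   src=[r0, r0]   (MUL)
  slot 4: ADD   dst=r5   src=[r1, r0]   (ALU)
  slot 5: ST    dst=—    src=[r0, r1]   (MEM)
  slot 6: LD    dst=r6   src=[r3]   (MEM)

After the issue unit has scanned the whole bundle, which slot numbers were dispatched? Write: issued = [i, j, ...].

issued = [0, 1, 2]

(0) want 1×MEM +1rd +1wr — yes → AL1|MU1|ME1|BR1|rd6|wr1
(1) want 1×MUL +2rd +1wr — yes → AL1|MU0|ME1|BR1|rd4|wr0
(2) want 1×MEM +2rd +0wr — yes → AL1|MU0|ME0|BR1|rd2|wr0
(3) want 1×MUL +1rd +1wr — FU → AL1|MU0|ME0|BR1|rd2|wr0
(4) want 1×ALU +2rd +1wr — WR_PORT → AL1|MU0|ME0|BR1|rd2|wr0
(5) want 1×MEM +2rd +0wr — FU → AL1|MU0|ME0|BR1|rd2|wr0
(6) want 1×MEM +1rd +1wr — FU → AL1|MU0|ME0|BR1|rd2|wr0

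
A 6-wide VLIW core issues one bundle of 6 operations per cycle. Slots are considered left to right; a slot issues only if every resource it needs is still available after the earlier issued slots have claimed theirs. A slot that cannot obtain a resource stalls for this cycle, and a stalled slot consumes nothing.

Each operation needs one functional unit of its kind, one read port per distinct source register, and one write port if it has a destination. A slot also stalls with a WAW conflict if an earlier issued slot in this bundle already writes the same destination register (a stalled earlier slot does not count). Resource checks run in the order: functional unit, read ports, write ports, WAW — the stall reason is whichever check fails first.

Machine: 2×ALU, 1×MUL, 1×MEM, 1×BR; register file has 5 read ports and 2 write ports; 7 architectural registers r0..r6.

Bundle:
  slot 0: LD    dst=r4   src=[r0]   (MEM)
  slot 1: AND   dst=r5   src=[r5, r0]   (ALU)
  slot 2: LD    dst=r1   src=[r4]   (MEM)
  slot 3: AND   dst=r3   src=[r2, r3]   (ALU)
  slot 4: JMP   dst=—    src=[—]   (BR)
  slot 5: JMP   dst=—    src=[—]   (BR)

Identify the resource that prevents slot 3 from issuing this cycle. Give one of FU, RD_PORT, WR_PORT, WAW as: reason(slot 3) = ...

reason(slot 3) = WR_PORT

  0. MEM→r4 ⇒ go  {2A/1Mu/0Ld/1B | 4r 1w}
  1. ALU→r5 ⇒ go  {1A/1Mu/0Ld/1B | 2r 0w}
  2. MEM→r1 ⇒ no(FU)  {1A/1Mu/0Ld/1B | 2r 0w}
  3. ALU→r3 ⇒ no(WR_PORT)  {1A/1Mu/0Ld/1B | 2r 0w}
  4. BR ⇒ go  {1A/1Mu/0Ld/0B | 2r 0w}
  5. BR ⇒ no(FU)  {1A/1Mu/0Ld/0B | 2r 0w}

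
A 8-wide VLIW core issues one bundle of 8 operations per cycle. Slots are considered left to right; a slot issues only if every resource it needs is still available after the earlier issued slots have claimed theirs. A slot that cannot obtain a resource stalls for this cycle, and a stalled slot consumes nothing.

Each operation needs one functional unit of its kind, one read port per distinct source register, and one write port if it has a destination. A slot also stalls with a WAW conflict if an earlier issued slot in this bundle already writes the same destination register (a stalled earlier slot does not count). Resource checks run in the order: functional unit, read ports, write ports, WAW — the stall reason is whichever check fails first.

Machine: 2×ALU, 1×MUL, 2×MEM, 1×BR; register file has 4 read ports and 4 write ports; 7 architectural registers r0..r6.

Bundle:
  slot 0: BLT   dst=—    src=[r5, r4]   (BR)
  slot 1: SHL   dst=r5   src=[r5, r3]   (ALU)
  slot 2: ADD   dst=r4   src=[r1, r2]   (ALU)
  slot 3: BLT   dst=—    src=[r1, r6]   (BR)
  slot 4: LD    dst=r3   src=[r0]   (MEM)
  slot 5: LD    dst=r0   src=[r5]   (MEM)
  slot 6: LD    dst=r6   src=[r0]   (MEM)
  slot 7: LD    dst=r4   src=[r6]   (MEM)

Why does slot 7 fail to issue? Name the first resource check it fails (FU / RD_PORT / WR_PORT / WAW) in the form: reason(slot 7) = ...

(0) want 1×BR +2rd +0wr — yes → AL2|MU1|ME2|BR0|rd2|wr4
(1) want 1×ALU +2rd +1wr — yes → AL1|MU1|ME2|BR0|rd0|wr3
(2) want 1×ALU +2rd +1wr — RD_PORT → AL1|MU1|ME2|BR0|rd0|wr3
(3) want 1×BR +2rd +0wr — FU → AL1|MU1|ME2|BR0|rd0|wr3
(4) want 1×MEM +1rd +1wr — RD_PORT → AL1|MU1|ME2|BR0|rd0|wr3
(5) want 1×MEM +1rd +1wr — RD_PORT → AL1|MU1|ME2|BR0|rd0|wr3
(6) want 1×MEM +1rd +1wr — RD_PORT → AL1|MU1|ME2|BR0|rd0|wr3
(7) want 1×MEM +1rd +1wr — RD_PORT → AL1|MU1|ME2|BR0|rd0|wr3

reason(slot 7) = RD_PORT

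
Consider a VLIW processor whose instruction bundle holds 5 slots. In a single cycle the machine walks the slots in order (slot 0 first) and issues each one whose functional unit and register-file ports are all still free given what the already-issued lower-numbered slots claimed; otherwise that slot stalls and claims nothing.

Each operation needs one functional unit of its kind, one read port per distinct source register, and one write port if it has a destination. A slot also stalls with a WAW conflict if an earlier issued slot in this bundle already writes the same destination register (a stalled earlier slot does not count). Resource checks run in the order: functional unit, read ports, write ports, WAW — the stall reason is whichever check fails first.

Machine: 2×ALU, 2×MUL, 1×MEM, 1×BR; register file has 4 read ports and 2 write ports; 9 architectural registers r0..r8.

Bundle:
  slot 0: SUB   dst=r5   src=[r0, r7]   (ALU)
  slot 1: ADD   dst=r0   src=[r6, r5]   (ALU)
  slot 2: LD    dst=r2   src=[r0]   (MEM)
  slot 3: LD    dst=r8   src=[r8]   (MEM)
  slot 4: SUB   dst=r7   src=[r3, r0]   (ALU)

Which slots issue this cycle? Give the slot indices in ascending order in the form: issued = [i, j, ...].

issued = [0, 1]

  0. ALU→r5 ⇒ go  {1A/2Mu/1Ld/1B | 2r 1w}
  1. ALU→r0 ⇒ go  {0A/2Mu/1Ld/1B | 0r 0w}
  2. MEM→r2 ⇒ no(RD_PORT)  {0A/2Mu/1Ld/1B | 0r 0w}
  3. MEM→r8 ⇒ no(RD_PORT)  {0A/2Mu/1Ld/1B | 0r 0w}
  4. ALU→r7 ⇒ no(FU)  {0A/2Mu/1Ld/1B | 0r 0w}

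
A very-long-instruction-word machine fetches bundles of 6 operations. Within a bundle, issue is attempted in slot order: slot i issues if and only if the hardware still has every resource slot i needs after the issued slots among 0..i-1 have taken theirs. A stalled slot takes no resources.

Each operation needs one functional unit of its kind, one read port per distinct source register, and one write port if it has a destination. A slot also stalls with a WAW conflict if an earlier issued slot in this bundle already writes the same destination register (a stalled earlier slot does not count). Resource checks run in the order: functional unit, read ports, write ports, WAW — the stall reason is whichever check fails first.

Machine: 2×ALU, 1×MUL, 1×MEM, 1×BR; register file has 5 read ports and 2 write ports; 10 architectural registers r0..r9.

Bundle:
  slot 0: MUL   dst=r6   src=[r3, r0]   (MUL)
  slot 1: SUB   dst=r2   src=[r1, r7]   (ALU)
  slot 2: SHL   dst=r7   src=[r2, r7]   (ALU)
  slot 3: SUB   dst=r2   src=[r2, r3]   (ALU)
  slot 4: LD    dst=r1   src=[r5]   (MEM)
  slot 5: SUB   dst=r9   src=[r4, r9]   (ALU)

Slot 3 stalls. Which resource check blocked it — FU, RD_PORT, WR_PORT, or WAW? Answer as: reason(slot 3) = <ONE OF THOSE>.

[0] MUL needs rd=2 wr=1: ok; after: ALU=2 MUL=0 MEM=1 BR=1, R=3, W=1
[1] ALU needs rd=2 wr=1: ok; after: ALU=1 MUL=0 MEM=1 BR=1, R=1, W=0
[2] ALU needs rd=2 wr=1: RD_PORT; after: ALU=1 MUL=0 MEM=1 BR=1, R=1, W=0
[3] ALU needs rd=2 wr=1: RD_PORT; after: ALU=1 MUL=0 MEM=1 BR=1, R=1, W=0
[4] MEM needs rd=1 wr=1: WR_PORT; after: ALU=1 MUL=0 MEM=1 BR=1, R=1, W=0
[5] ALU needs rd=2 wr=1: RD_PORT; after: ALU=1 MUL=0 MEM=1 BR=1, R=1, W=0

reason(slot 3) = RD_PORT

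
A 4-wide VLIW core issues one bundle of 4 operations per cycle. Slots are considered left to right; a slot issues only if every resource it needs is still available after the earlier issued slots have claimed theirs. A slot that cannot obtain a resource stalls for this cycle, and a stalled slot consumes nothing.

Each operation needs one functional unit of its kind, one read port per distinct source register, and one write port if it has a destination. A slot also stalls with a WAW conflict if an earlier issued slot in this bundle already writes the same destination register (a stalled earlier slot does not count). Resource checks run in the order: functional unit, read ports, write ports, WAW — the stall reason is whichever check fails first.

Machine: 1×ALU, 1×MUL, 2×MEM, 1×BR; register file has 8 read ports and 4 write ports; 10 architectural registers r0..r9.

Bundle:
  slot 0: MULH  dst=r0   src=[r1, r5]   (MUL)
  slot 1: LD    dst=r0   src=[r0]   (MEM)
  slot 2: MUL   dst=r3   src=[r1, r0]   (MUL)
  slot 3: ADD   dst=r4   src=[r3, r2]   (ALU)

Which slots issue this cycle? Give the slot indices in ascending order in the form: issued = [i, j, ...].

(0) want 1×MUL +2rd +1wr — yes → AL1|MU0|ME2|BR1|rd6|wr3
(1) want 1×MEM +1rd +1wr — WAW → AL1|MU0|ME2|BR1|rd6|wr3
(2) want 1×MUL +2rd +1wr — FU → AL1|MU0|ME2|BR1|rd6|wr3
(3) want 1×ALU +2rd +1wr — yes → AL0|MU0|ME2|BR1|rd4|wr2

issued = [0, 3]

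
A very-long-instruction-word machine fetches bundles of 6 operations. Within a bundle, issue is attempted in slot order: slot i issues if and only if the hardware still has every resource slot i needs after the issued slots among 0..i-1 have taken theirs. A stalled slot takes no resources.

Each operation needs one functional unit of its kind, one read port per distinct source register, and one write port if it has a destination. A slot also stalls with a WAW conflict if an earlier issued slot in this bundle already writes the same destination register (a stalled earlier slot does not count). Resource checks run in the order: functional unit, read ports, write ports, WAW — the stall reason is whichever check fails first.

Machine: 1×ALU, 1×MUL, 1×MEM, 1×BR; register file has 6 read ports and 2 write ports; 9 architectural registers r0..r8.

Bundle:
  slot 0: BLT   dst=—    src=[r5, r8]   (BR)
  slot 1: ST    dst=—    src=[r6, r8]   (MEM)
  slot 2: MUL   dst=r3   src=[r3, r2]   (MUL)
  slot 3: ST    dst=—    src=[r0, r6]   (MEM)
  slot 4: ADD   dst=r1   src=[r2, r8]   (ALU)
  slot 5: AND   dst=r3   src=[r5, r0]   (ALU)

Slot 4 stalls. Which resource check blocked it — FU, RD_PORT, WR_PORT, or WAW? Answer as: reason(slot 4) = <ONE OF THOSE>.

(0) want 1×BR +2rd +0wr — yes → AL1|MU1|ME1|BR0|rd4|wr2
(1) want 1×MEM +2rd +0wr — yes → AL1|MU1|ME0|BR0|rd2|wr2
(2) want 1×MUL +2rd +1wr — yes → AL1|MU0|ME0|BR0|rd0|wr1
(3) want 1×MEM +2rd +0wr — FU → AL1|MU0|ME0|BR0|rd0|wr1
(4) want 1×ALU +2rd +1wr — RD_PORT → AL1|MU0|ME0|BR0|rd0|wr1
(5) want 1×ALU +2rd +1wr — RD_PORT → AL1|MU0|ME0|BR0|rd0|wr1

reason(slot 4) = RD_PORT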